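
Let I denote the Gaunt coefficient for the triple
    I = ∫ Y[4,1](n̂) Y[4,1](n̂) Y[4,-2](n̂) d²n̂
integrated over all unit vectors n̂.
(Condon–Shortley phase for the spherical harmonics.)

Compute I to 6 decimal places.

0.144370

Checks pass: Σm=0; 12 even; l₃=4∈[0,8].
(2·4+1)(2·4+1)(2·4+1) = 729
Δ: 4! 4! 4! / 13! → 1/450450
sum: t=0:+1/13824 t=1:−1/216 t=2:+1/64 t=3:−1/216 t=4:+1/13824 = 5/768
3j²(4 4 4; 0 0 0) = Δ·Π!·Σ² = 18/1001  (sign +1)
sum: t=1:−1/576 t=2:+1/144 t=3:−1/576 = 1/288
3j²(4 4 4; 1 1 -2) = Δ·Π!·Σ² = 20/1001  (sign +1)
combine: 4πI² = 729·18/1001·20/1001 = 262440/1002001
take √, sign +1: I = 0.14436968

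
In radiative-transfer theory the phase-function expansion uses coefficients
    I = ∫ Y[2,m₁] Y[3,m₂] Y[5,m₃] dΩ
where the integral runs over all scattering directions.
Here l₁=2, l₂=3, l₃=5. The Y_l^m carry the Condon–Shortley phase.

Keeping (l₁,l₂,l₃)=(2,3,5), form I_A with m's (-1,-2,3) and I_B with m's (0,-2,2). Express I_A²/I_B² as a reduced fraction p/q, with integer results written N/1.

Same 2,3,5: normalisation and zero-m 3j drop out of the ratio.
A: Δ: 0! 4! 6! / 11! → 1/2310; sum: t=0:+1/720 = 1/720; 3j²(2 3 5; -1 -2 3) = Δ·Π!·Σ² = 8/165  (sign +1)
B: Δ: 0! 4! 6! / 11! → 1/2310; sum: t=0:+1/480 = 1/480; 3j²(2 3 5; 0 -2 2) = Δ·Π!·Σ² = 3/110  (sign -1)
I_A²/I_B² = (8/165)/(3/110) = 16/9

16/9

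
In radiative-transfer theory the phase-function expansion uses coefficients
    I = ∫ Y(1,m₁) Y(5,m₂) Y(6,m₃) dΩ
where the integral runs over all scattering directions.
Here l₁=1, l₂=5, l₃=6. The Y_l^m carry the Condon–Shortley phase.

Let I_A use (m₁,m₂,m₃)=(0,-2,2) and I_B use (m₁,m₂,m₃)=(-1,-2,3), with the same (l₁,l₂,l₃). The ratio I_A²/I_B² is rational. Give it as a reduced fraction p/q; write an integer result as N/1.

Shared (l₁,l₂,l₃)=(1,5,6): N and (l;000)² cancel in I_A²/I_B².
A: Δ = 0!·2!·10!/13! = 1/858; Racah Σ t=0..0: t=0:+1/30240 = 1/30240; ⇒ 3j(1 5 6; 0 -2 2)² = 16/429, sgn +1
B: Δ = 0!·2!·10!/13! = 1/858; Racah Σ t=0..0: t=0:+1/60480 = 1/60480; ⇒ 3j(1 5 6; -1 -2 3)² = 6/143, sgn -1
I_A²/I_B² = (16/429)/(6/143) = 8/9

8/9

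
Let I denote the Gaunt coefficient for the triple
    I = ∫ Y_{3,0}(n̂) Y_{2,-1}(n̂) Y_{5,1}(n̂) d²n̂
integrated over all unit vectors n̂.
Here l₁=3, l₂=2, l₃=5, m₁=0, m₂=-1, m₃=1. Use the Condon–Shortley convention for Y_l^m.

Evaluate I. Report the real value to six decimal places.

Rules hold: Σm=0, L=10 even, 1≤5≤5.
N = 7·5·11 = 385
Δ = 0!·6!·4!/11! = 1/2310
Racah Σ t=0..0: t=0:+1/144 = 1/144
⇒ 3j(3 2 5; 0 0 0)² = 10/231, sgn -1
Racah Σ t=0..0: t=0:+1/216 = 1/216
⇒ 3j(3 2 5; 0 -1 1)² = 8/231, sgn +1
4πI² = N·(3j₀)²·(3jₘ)² = 400/693
I = -1·√(0.577201/4π) = -0.21431790

-0.214318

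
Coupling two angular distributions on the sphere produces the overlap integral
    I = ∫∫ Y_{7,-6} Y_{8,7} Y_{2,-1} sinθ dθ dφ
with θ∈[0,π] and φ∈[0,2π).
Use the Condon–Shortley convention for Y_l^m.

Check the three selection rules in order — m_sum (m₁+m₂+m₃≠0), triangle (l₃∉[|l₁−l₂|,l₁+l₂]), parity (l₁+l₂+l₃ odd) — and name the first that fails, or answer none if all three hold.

parity

Σmᵢ = 0  ✓
l₃∈[|l₁−l₂|,l₁+l₂]=[1,15], have l₃=2  ✓
Σlᵢ = 17 ⇒ odd  ✗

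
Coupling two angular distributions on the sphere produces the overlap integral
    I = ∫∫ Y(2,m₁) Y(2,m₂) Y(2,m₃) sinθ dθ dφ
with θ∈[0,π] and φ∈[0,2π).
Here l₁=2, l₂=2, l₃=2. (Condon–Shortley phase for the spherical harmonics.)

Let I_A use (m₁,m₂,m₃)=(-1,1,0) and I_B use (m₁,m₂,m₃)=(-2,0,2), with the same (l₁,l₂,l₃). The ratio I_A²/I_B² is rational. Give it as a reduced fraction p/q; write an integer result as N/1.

Same 2,2,2: normalisation and zero-m 3j drop out of the ratio.
A: Δ: 2! 2! 2! / 7! → 1/630; sum: t=1:−1/4 t=2:+1/2 = 1/4; 3j²(2 2 2; -1 1 0) = Δ·Π!·Σ² = 1/70  (sign +1)
B: Δ: 2! 2! 2! / 7! → 1/630; sum: t=2:+1/8 = 1/8; 3j²(2 2 2; -2 0 2) = Δ·Π!·Σ² = 2/35  (sign +1)
I_A²/I_B² = (1/70)/(2/35) = 1/4

1/4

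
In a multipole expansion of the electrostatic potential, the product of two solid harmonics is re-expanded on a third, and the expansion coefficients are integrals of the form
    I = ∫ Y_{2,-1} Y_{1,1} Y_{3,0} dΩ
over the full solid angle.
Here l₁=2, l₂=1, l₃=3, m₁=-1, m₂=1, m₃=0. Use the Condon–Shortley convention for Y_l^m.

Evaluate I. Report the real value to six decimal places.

Checks pass: Σm=0; 6 even; l₃=3∈[1,3].
(2·2+1)(2·1+1)(2·3+1) = 105
Δ: 0! 4! 2! / 7! → 1/105
sum: t=0:+1/4 = 1/4
3j²(2 1 3; 0 0 0) = Δ·Π!·Σ² = 3/35  (sign -1)
sum: t=0:+1/12 = 1/12
3j²(2 1 3; -1 1 0) = Δ·Π!·Σ² = 1/35  (sign -1)
combine: 4πI² = 105·3/35·1/35 = 9/35
take √, sign +1: I = 0.14304817

0.143048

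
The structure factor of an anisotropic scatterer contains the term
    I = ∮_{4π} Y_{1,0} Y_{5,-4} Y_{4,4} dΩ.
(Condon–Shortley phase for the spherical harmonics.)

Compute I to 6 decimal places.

0.147319

Rules hold: Σm=0, L=10 even, 4≤4≤6.
N = 3·11·9 = 297
Δ = 2!·0!·8!/11! = 1/495
Racah Σ t=1..1: t=1:−1/576 = -1/576
⇒ 3j(1 5 4; 0 0 0)² = 5/99, sgn -1
Racah Σ t=1..1: t=1:−1/40320 = -1/40320
⇒ 3j(1 5 4; 0 -4 4)² = 1/55, sgn -1
4πI² = N·(3j₀)²·(3jₘ)² = 3/11
I = +1·√(0.272727/4π) = 0.14731920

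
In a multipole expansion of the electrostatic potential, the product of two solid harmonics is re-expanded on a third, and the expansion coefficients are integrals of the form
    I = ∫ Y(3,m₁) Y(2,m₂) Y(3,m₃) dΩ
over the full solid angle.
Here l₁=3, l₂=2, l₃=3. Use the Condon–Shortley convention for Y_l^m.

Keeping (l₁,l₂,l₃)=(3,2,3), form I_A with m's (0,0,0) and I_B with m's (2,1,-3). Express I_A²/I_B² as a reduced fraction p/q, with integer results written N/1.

16/25

l's match ⇒ only the (l;m) 3-j factors differ between A and B.
A: triangle coeff Δ(3,2,3) = 1/3780; Σ_t [0,2]: t=0:+1/24 t=1:−1/4 t=2:+1/24 = -1/6; (3j)²=4/105 [(3 2 3; 0 0 0)], sign=+1
B: triangle coeff Δ(3,2,3) = 1/3780; Σ_t [1,1]: t=1:−1/48 = -1/48; (3j)²=5/84 [(3 2 3; 2 1 -3)], sign=-1
I_A²/I_B² = (4/105)/(5/84) = 16/25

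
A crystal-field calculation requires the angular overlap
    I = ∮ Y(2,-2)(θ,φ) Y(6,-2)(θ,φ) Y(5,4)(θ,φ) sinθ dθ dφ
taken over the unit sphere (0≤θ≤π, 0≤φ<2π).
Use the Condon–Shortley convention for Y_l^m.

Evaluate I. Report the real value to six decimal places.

L=13 odd ⇒ parity kills the (l;000) factor ⇒ I = 0

0.000000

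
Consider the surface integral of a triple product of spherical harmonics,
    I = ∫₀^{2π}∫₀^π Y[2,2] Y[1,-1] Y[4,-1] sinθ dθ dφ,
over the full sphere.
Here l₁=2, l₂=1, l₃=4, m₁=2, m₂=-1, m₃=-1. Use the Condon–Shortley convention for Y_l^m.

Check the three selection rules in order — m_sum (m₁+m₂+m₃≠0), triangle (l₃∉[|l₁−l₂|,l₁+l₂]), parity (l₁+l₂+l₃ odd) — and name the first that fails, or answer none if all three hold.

triangle

Σmᵢ = 0  ✓
l₃∈[|l₁−l₂|,l₁+l₂]=[1,3], have l₃=4  ✗
Σlᵢ = 7 ⇒ odd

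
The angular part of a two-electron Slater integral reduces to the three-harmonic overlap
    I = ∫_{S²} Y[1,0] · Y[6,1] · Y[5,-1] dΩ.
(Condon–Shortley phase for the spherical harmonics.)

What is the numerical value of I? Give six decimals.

-0.241725

Checks pass: Σm=0; 12 even; l₃=5∈[5,7].
(2·1+1)(2·6+1)(2·5+1) = 429
Δ: 2! 0! 10! / 13! → 1/858
sum: t=1:−1/14400 = -1/14400
3j²(1 6 5; 0 0 0) = Δ·Π!·Σ² = 6/143  (sign +1)
sum: t=1:−1/17280 = -1/17280
3j²(1 6 5; 0 1 -1) = Δ·Π!·Σ² = 35/858  (sign -1)
combine: 4πI² = 429·6/143·35/858 = 105/143
take √, sign -1: I = -0.24172507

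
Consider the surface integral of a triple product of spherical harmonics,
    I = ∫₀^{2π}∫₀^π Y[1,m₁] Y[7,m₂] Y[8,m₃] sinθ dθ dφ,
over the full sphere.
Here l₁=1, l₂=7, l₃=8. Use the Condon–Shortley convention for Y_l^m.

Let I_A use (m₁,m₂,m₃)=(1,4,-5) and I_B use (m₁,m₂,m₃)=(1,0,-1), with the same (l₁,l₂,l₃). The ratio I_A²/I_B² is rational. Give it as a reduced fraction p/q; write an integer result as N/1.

13/6

l's match ⇒ only the (l;m) 3-j factors differ between A and B.
A: triangle coeff Δ(1,7,8) = 1/2040; Σ_t [0,0]: t=0:+1/479001600 = 1/479001600; (3j)²=13/340 [(1 7 8; 1 4 -5)], sign=-1
B: triangle coeff Δ(1,7,8) = 1/2040; Σ_t [0,0]: t=0:+1/50803200 = 1/50803200; (3j)²=3/170 [(1 7 8; 1 0 -1)], sign=-1
I_A²/I_B² = (13/340)/(3/170) = 13/6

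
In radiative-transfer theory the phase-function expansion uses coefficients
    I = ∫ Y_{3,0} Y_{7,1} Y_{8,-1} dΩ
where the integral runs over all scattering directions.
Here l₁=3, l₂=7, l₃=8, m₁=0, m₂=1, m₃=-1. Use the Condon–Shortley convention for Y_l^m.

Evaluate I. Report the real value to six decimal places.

m-sum 0 ✓  L=18 even ✓  4≤8≤10 ✓
Π(2lᵢ+1) = 7×15×17 = 1785
triangle coeff Δ(3,7,8) = 1/5290740
Σ_t [0,2]: t=0:+1/7257600 t=1:−1/2073600 t=2:+1/7257600 = -1/4838400
(3j)²=252/20995 [(3 7 8; 0 0 0)], sign=-1
Σ_t [0,2]: t=0:+1/11612160 t=1:−1/2419200 t=2:+1/6220800 = -29/174182400
(3j)²=841/83980 [(3 7 8; 0 1 -1)], sign=+1
⇒ 4πI² = 1112643/5185765
I = (-1)√(1112643/5185765/(4π)) = -0.13066720

-0.130667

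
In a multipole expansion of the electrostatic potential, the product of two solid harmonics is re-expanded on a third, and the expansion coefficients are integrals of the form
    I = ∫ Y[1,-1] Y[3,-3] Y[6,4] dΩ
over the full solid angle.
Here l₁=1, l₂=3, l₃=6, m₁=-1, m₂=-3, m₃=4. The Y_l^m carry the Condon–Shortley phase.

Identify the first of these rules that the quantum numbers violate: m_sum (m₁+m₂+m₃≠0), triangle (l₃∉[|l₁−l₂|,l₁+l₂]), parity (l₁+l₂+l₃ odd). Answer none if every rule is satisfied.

m₁+m₂+m₃ = -1 − 3 + 4 = 0  ✓
triangle: |1−3|=2 ≤ l₃=6 ≤ 1+3=4  ✗
parity: l₁+l₂+l₃ = 10 is even

triangle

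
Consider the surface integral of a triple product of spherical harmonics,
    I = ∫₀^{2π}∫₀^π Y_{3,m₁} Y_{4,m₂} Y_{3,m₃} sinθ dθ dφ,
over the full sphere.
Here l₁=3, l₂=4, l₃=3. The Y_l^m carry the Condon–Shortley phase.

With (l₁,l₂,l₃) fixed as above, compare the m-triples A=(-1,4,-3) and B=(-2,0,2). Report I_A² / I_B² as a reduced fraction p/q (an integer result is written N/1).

6/7

Same 3,4,3: normalisation and zero-m 3j drop out of the ratio.
A: Δ: 4! 2! 4! / 11! → 1/34650; sum: t=4:+1/1152 = 1/1152; 3j²(3 4 3; -1 4 -3) = Δ·Π!·Σ² = 1/33  (sign +1)
B: Δ: 4! 2! 4! / 11! → 1/34650; sum: t=3:−1/72 t=4:+1/576 = -7/576; 3j²(3 4 3; -2 0 2) = Δ·Π!·Σ² = 7/198  (sign +1)
I_A²/I_B² = (1/33)/(7/198) = 6/7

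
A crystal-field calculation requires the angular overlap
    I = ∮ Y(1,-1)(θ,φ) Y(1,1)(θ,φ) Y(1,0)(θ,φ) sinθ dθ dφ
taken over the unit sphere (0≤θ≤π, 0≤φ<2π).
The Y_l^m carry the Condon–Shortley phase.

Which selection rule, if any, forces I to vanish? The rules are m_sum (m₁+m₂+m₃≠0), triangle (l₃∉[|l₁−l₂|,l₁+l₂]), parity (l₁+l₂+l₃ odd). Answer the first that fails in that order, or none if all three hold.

parity

azimuthal sum: -1 + 1 + 0 = 0  ✓
0 ≤ 1 ≤ 2 (triangle on l)  ✓
L = 1 + 1 + 1 = 3 (odd)  ✗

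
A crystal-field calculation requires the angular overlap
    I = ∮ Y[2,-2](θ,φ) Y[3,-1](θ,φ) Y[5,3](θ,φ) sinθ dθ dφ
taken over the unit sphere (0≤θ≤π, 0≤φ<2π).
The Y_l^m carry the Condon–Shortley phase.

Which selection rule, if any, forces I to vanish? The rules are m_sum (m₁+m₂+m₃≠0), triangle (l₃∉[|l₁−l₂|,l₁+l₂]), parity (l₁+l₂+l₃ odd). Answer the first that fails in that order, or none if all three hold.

none

Σmᵢ = 0  ✓
l₃∈[|l₁−l₂|,l₁+l₂]=[1,5], have l₃=5  ✓
Σlᵢ = 10 ⇒ even  ✓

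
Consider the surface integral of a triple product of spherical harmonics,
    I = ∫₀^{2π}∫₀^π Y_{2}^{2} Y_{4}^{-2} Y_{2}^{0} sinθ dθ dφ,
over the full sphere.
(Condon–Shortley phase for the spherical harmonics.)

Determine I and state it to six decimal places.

0.156078

m-sum 0 ✓  L=8 even ✓  2≤2≤6 ✓
Π(2lᵢ+1) = 5×9×5 = 225
triangle coeff Δ(2,4,2) = 1/630
Σ_t [2,2]: t=2:+1/16 = 1/16
(3j)²=2/35 [(2 4 2; 0 0 0)], sign=+1
Σ_t [0,0]: t=0:+1/96 = 1/96
(3j)²=1/42 [(2 4 2; 2 -2 0)], sign=+1
⇒ 4πI² = 15/49
I = (+1)√(15/49/(4π)) = 0.15607835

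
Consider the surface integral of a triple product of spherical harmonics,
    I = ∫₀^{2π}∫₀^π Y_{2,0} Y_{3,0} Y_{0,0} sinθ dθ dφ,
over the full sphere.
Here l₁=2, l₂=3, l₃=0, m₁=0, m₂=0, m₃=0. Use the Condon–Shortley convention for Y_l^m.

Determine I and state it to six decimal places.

l₃=0 ∉ [1,5] — triangle fails ⇒ I = 0

0.000000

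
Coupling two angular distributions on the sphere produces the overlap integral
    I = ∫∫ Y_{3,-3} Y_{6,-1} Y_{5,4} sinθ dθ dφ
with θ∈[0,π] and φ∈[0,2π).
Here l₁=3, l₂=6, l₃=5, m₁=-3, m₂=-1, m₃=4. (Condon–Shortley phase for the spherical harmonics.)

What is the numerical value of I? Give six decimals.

0.072068

Rules hold: Σm=0, L=14 even, 3≤5≤9.
N = 7·13·11 = 1001
Δ = 4!·2!·8!/15! = 1/675675
Racah Σ t=1..3: t=1:−1/8640 t=2:+1/2304 t=3:−1/8640 = 7/34560
⇒ 3j(3 6 5; 0 0 0)² = 7/429, sgn -1
Racah Σ t=4..4: t=4:+1/241920 = 1/241920
⇒ 3j(3 6 5; -3 -1 4)² = 4/1001, sgn -1
4πI² = N·(3j₀)²·(3jₘ)² = 28/429
I = +1·√(0.0652681/4π) = 0.07206849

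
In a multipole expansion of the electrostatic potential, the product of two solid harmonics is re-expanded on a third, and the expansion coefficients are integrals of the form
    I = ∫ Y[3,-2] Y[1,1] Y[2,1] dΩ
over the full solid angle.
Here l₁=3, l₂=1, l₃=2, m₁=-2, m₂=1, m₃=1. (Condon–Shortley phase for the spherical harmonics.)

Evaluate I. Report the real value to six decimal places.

Checks pass: Σm=0; 6 even; l₃=2∈[2,4].
(2·3+1)(2·1+1)(2·2+1) = 105
Δ: 2! 4! 0! / 7! → 1/105
sum: t=1:−1/4 = -1/4
3j²(3 1 2; 0 0 0) = Δ·Π!·Σ² = 3/35  (sign -1)
sum: t=2:+1/12 = 1/12
3j²(3 1 2; -2 1 1) = Δ·Π!·Σ² = 2/21  (sign -1)
combine: 4πI² = 105·3/35·2/21 = 6/7
take √, sign +1: I = 0.26116903

0.261169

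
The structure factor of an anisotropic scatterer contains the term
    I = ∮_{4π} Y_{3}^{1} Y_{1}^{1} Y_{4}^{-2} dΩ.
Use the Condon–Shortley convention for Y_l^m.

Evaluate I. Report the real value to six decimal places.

Checks pass: Σm=0; 8 even; l₃=4∈[2,4].
(2·3+1)(2·1+1)(2·4+1) = 189
Δ: 0! 6! 2! / 9! → 1/252
sum: t=0:+1/36 = 1/36
3j²(3 1 4; 0 0 0) = Δ·Π!·Σ² = 4/63  (sign +1)
sum: t=0:+1/96 = 1/96
3j²(3 1 4; 1 1 -2) = Δ·Π!·Σ² = 5/84  (sign +1)
combine: 4πI² = 189·4/63·5/84 = 5/7
take √, sign +1: I = 0.23841361

0.238414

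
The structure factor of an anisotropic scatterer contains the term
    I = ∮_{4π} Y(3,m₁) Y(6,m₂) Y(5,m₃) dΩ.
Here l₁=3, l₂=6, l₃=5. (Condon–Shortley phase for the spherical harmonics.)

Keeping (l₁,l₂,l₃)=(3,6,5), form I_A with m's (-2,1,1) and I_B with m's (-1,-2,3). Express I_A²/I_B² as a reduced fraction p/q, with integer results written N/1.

6/7

l's match ⇒ only the (l;m) 3-j factors differ between A and B.
A: triangle coeff Δ(3,6,5) = 1/675675; Σ_t [3,4]: t=3:−1/6912 t=4:+1/17280 = -1/11520; (3j)²=2/143 [(3 6 5; -2 1 1)], sign=-1
B: triangle coeff Δ(3,6,5) = 1/675675; Σ_t [2,4]: t=2:+1/11520 t=3:−1/30240 t=4:+1/1935360 = 1/18432; (3j)²=7/429 [(3 6 5; -1 -2 3)], sign=+1
I_A²/I_B² = (2/143)/(7/429) = 6/7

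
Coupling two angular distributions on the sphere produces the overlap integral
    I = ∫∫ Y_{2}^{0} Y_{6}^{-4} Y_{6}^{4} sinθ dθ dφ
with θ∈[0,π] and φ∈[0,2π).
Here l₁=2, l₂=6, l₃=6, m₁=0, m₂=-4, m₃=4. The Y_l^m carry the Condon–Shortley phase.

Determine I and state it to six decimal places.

-0.022938

m-sum 0 ✓  L=14 even ✓  4≤6≤8 ✓
Π(2lᵢ+1) = 5×13×13 = 845
triangle coeff Δ(2,6,6) = 1/90090
Σ_t [0,2]: t=0:+1/69120 t=1:−1/14400 t=2:+1/69120 = -7/172800
(3j)²=14/715 [(2 6 6; 0 0 0)], sign=-1
Σ_t [0,2]: t=0:+1/322560 t=1:−1/362880 t=2:+1/14515200 = 1/2419200
(3j)²=2/5005 [(2 6 6; 0 -4 4)], sign=+1
⇒ 4πI² = 4/605
I = (-1)√(4/605/(4π)) = -0.02293757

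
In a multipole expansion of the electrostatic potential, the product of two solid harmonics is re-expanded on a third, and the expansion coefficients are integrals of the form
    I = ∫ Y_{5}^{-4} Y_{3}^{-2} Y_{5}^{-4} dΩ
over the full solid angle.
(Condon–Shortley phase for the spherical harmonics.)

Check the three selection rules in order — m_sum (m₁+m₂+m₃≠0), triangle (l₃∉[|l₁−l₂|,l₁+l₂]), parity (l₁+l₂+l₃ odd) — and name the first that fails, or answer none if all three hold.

azimuthal sum: -4 − 2 − 4 = -10  ✗
2 ≤ 5 ≤ 8 (triangle on l)
L = 5 + 3 + 5 = 13 (odd)

m_sum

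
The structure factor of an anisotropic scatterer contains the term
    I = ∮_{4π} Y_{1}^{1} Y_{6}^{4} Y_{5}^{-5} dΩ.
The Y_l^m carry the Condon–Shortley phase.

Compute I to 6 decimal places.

0.040859

Checks pass: Σm=0; 12 even; l₃=5∈[5,7].
(2·1+1)(2·6+1)(2·5+1) = 429
Δ: 2! 0! 10! / 13! → 1/858
sum: t=1:−1/14400 = -1/14400
3j²(1 6 5; 0 0 0) = Δ·Π!·Σ² = 6/143  (sign +1)
sum: t=0:+1/7257600 = 1/7257600
3j²(1 6 5; 1 4 -5) = Δ·Π!·Σ² = 1/858  (sign +1)
combine: 4πI² = 429·6/143·1/858 = 3/143
take √, sign +1: I = 0.04085899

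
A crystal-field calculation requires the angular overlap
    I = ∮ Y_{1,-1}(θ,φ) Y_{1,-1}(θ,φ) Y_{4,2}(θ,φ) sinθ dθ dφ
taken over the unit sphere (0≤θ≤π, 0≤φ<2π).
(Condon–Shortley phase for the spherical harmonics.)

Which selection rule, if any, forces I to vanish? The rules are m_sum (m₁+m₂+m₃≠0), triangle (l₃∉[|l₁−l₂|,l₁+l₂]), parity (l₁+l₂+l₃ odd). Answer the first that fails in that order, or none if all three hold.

triangle

Σmᵢ = 0  ✓
l₃∈[|l₁−l₂|,l₁+l₂]=[0,2], have l₃=4  ✗
Σlᵢ = 6 ⇒ even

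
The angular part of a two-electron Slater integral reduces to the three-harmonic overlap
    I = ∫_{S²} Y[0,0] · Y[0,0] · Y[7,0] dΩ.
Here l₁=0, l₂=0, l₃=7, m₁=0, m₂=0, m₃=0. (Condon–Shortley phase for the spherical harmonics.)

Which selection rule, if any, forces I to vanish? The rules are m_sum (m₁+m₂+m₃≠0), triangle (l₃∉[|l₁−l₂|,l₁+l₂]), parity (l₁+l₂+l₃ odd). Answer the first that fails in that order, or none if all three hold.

triangle

azimuthal sum: 0 + 0 + 0 = 0  ✓
0 ≤ 7 ≤ 0 (triangle on l)  ✗
L = 0 + 0 + 7 = 7 (odd)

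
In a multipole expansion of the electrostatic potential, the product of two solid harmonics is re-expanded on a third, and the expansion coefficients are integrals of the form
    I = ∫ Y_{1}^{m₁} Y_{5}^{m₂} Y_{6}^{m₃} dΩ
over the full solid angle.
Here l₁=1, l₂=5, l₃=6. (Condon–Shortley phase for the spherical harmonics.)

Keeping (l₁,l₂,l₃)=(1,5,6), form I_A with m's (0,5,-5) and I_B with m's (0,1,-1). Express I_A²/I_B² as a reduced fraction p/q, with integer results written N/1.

Same 1,5,6: normalisation and zero-m 3j drop out of the ratio.
A: Δ: 0! 2! 10! / 13! → 1/858; sum: t=0:+1/3628800 = 1/3628800; 3j²(1 5 6; 0 5 -5) = Δ·Π!·Σ² = 1/78  (sign -1)
B: Δ: 0! 2! 10! / 13! → 1/858; sum: t=0:+1/17280 = 1/17280; 3j²(1 5 6; 0 1 -1) = Δ·Π!·Σ² = 35/858  (sign -1)
I_A²/I_B² = (1/78)/(35/858) = 11/35

11/35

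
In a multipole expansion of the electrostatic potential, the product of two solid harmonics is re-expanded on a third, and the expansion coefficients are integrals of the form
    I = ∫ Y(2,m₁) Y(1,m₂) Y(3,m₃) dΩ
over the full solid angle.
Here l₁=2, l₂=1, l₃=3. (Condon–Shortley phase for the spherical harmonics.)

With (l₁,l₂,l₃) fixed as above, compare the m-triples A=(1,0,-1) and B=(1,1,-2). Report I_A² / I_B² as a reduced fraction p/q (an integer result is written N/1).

4/5

l's match ⇒ only the (l;m) 3-j factors differ between A and B.
A: triangle coeff Δ(2,1,3) = 1/105; Σ_t [0,0]: t=0:+1/6 = 1/6; (3j)²=8/105 [(2 1 3; 1 0 -1)], sign=+1
B: triangle coeff Δ(2,1,3) = 1/105; Σ_t [0,0]: t=0:+1/12 = 1/12; (3j)²=2/21 [(2 1 3; 1 1 -2)], sign=-1
I_A²/I_B² = (8/105)/(2/21) = 4/5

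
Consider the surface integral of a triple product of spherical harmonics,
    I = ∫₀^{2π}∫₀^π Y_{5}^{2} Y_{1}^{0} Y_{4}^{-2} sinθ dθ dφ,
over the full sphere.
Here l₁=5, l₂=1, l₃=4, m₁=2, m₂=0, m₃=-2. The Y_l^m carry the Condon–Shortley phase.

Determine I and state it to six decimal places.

0.225034

Rules hold: Σm=0, L=10 even, 4≤4≤6.
N = 11·3·9 = 297
Δ = 2!·8!·0!/11! = 1/495
Racah Σ t=1..1: t=1:−1/576 = -1/576
⇒ 3j(5 1 4; 0 0 0)² = 5/99, sgn -1
Racah Σ t=1..1: t=1:−1/1440 = -1/1440
⇒ 3j(5 1 4; 2 0 -2)² = 7/165, sgn -1
4πI² = N·(3j₀)²·(3jₘ)² = 7/11
I = +1·√(0.636364/4π) = 0.22503380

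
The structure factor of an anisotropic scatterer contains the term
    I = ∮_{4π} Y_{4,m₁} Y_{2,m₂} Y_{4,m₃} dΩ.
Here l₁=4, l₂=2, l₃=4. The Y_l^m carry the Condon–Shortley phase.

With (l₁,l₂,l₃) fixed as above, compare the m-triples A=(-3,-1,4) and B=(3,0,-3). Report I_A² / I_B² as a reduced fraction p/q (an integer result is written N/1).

Same 4,2,4: normalisation and zero-m 3j drop out of the ratio.
A: Δ: 2! 6! 2! / 11! → 1/13860; sum: t=1:−1/1440 = -1/1440; 3j²(4 2 4; -3 -1 4) = Δ·Π!·Σ² = 7/165  (sign -1)
B: Δ: 2! 6! 2! / 11! → 1/13860; sum: t=0:+1/480 t=1:−1/720 = 1/1440; 3j²(4 2 4; 3 0 -3) = Δ·Π!·Σ² = 7/1980  (sign -1)
I_A²/I_B² = (7/165)/(7/1980) = 12/1

12/1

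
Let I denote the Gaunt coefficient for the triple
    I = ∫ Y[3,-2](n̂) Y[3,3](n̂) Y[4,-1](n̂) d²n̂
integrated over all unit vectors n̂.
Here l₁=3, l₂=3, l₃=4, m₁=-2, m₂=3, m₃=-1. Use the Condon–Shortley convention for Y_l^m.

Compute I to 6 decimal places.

0.140463

Checks pass: Σm=0; 10 even; l₃=4∈[0,6].
(2·3+1)(2·3+1)(2·4+1) = 441
Δ: 2! 4! 4! / 11! → 1/34650
sum: t=0:+1/72 t=1:−1/16 t=2:+1/72 = -5/144
3j²(3 3 4; 0 0 0) = Δ·Π!·Σ² = 2/77  (sign -1)
sum: t=2:+1/288 = 1/288
3j²(3 3 4; -2 3 -1) = Δ·Π!·Σ² = 5/231  (sign -1)
combine: 4πI² = 441·2/77·5/231 = 30/121
take √, sign +1: I = 0.14046335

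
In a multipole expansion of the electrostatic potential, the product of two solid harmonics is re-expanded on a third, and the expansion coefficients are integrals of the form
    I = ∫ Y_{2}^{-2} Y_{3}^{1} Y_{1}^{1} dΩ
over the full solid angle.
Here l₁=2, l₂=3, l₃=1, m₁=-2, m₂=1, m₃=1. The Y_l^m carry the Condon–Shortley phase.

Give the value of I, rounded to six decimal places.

-0.082589

Checks pass: Σm=0; 6 even; l₃=1∈[1,5].
(2·2+1)(2·3+1)(2·1+1) = 105
Δ: 4! 0! 2! / 7! → 1/105
sum: t=2:+1/4 = 1/4
3j²(2 3 1; 0 0 0) = Δ·Π!·Σ² = 3/35  (sign -1)
sum: t=4:+1/48 = 1/48
3j²(2 3 1; -2 1 1) = Δ·Π!·Σ² = 1/105  (sign +1)
combine: 4πI² = 105·3/35·1/105 = 3/35
take √, sign -1: I = -0.08258890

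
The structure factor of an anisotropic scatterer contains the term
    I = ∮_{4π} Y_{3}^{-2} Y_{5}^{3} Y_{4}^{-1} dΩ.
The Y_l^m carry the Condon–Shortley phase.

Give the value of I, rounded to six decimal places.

-0.035836

m-sum 0 ✓  L=12 even ✓  2≤4≤8 ✓
Π(2lᵢ+1) = 7×11×9 = 693
triangle coeff Δ(3,5,4) = 1/180180
Σ_t [1,3]: t=1:−1/576 t=2:+1/144 t=3:−1/576 = 1/288
(3j)²=20/1001 [(3 5 4; 0 0 0)], sign=+1
Σ_t [3,4]: t=3:−1/1440 t=4:+1/1152 = 1/5760
(3j)²=1/858 [(3 5 4; -2 3 -1)], sign=-1
⇒ 4πI² = 30/1859
I = (-1)√(30/1859/(4π)) = -0.03583571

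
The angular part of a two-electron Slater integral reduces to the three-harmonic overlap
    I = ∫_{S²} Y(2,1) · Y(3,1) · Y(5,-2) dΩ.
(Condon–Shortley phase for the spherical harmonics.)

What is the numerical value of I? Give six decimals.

Rules hold: Σm=0, L=10 even, 1≤5≤5.
N = 5·7·11 = 385
Δ = 0!·4!·6!/11! = 1/2310
Racah Σ t=0..0: t=0:+1/144 = 1/144
⇒ 3j(2 3 5; 0 0 0)² = 10/231, sgn -1
Racah Σ t=0..0: t=0:+1/288 = 1/288
⇒ 3j(2 3 5; 1 1 -2)² = 1/22, sgn -1
4πI² = N·(3j₀)²·(3jₘ)² = 25/33
I = +1·√(0.757576/4π) = 0.24553200

0.245532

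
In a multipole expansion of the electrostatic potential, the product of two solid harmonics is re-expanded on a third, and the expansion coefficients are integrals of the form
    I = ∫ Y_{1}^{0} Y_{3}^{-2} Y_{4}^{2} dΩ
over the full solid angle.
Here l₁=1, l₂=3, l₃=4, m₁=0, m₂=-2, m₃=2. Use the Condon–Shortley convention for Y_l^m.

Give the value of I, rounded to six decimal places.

Rules hold: Σm=0, L=8 even, 2≤4≤4.
N = 3·7·9 = 189
Δ = 0!·2!·6!/9! = 1/252
Racah Σ t=0..0: t=0:+1/36 = 1/36
⇒ 3j(1 3 4; 0 0 0)² = 4/63, sgn +1
Racah Σ t=0..0: t=0:+1/120 = 1/120
⇒ 3j(1 3 4; 0 -2 2)² = 1/21, sgn +1
4πI² = N·(3j₀)²·(3jₘ)² = 4/7
I = +1·√(0.571429/4π) = 0.21324362

0.213244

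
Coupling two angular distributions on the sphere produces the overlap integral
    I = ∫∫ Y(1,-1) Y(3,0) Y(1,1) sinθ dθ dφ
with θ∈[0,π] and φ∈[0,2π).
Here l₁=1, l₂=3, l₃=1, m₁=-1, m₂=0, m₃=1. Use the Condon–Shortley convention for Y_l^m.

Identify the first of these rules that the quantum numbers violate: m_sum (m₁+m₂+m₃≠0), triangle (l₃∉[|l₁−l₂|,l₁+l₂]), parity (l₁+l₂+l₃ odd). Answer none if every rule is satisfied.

azimuthal sum: -1 + 0 + 1 = 0  ✓
2 ≤ 1 ≤ 4 (triangle on l)  ✗
L = 1 + 3 + 1 = 5 (odd)

triangle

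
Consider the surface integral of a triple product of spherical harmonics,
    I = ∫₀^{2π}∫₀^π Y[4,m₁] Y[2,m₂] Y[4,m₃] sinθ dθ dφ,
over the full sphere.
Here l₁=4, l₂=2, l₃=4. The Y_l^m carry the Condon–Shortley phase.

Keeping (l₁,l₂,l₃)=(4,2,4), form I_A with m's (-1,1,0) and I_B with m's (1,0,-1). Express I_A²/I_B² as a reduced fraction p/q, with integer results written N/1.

Same 4,2,4: normalisation and zero-m 3j drop out of the ratio.
A: Δ: 2! 6! 2! / 11! → 1/13860; sum: t=1:−1/96 t=2:+1/72 = 1/288; 3j²(4 2 4; -1 1 0) = Δ·Π!·Σ² = 1/462  (sign +1)
B: Δ: 2! 6! 2! / 11! → 1/13860; sum: t=0:+1/144 t=1:−1/48 t=2:+1/480 = -17/1440; 3j²(4 2 4; 1 0 -1) = Δ·Π!·Σ² = 289/13860  (sign +1)
I_A²/I_B² = (1/462)/(289/13860) = 30/289

30/289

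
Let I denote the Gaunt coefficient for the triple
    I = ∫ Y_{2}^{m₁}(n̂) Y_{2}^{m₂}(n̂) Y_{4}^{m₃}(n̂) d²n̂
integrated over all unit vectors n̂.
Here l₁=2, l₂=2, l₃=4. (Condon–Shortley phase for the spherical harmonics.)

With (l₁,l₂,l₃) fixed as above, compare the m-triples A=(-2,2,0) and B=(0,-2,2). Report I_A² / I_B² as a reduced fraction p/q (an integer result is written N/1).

l's match ⇒ only the (l;m) 3-j factors differ between A and B.
A: triangle coeff Δ(2,2,4) = 1/630; Σ_t [0,0]: t=0:+1/576 = 1/576; (3j)²=1/630 [(2 2 4; -2 2 0)], sign=+1
B: triangle coeff Δ(2,2,4) = 1/630; Σ_t [0,0]: t=0:+1/96 = 1/96; (3j)²=1/42 [(2 2 4; 0 -2 2)], sign=+1
I_A²/I_B² = (1/630)/(1/42) = 1/15

1/15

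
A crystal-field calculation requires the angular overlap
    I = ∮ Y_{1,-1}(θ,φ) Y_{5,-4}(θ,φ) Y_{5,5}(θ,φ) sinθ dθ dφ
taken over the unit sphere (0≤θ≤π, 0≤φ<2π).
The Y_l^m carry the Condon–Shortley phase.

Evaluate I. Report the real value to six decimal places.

0.000000

l₁+l₂+l₃=11 is odd: 3j(l;000)=0 ⇒ I=0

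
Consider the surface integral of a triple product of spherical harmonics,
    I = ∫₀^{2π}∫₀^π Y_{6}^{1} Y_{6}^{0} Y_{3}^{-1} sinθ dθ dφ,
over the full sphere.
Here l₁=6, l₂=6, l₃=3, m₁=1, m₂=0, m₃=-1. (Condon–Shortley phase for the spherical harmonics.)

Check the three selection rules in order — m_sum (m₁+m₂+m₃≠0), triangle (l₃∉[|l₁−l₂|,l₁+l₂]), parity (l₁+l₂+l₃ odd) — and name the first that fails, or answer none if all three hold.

parity

azimuthal sum: 1 + 0 − 1 = 0  ✓
0 ≤ 3 ≤ 12 (triangle on l)  ✓
L = 6 + 6 + 3 = 15 (odd)  ✗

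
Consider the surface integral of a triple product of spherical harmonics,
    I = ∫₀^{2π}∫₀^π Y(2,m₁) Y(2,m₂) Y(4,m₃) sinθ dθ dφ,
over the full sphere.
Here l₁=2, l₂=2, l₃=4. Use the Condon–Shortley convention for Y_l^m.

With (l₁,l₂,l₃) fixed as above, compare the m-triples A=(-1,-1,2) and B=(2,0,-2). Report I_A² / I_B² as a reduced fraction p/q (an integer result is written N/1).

8/3

Shared (l₁,l₂,l₃)=(2,2,4): N and (l;000)² cancel in I_A²/I_B².
A: Δ = 0!·4!·4!/9! = 1/630; Racah Σ t=0..0: t=0:+1/36 = 1/36; ⇒ 3j(2 2 4; -1 -1 2)² = 4/63, sgn +1
B: Δ = 0!·4!·4!/9! = 1/630; Racah Σ t=0..0: t=0:+1/96 = 1/96; ⇒ 3j(2 2 4; 2 0 -2)² = 1/42, sgn +1
I_A²/I_B² = (4/63)/(1/42) = 8/3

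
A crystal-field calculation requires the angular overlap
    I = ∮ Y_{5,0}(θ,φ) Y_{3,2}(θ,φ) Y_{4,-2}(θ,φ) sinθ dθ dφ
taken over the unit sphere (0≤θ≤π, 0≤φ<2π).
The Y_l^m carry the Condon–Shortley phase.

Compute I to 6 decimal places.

-0.171327

Rules hold: Σm=0, L=12 even, 2≤4≤8.
N = 11·7·9 = 693
Δ = 4!·6!·2!/13! = 1/180180
Racah Σ t=1..3: t=1:−1/576 t=2:+1/144 t=3:−1/576 = 1/288
⇒ 3j(5 3 4; 0 0 0)² = 20/1001, sgn +1
Racah Σ t=3..4: t=3:−1/576 t=4:+1/2880 = -1/720
⇒ 3j(5 3 4; 0 2 -2)² = 80/3003, sgn -1
4πI² = N·(3j₀)²·(3jₘ)² = 4800/13013
I = -1·√(0.368862/4π) = -0.17132746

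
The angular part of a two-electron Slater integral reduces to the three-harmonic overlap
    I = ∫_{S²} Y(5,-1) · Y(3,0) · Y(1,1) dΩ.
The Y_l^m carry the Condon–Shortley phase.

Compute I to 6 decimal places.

triangle: need 2≤l₃≤8, have 1; I=0

0.000000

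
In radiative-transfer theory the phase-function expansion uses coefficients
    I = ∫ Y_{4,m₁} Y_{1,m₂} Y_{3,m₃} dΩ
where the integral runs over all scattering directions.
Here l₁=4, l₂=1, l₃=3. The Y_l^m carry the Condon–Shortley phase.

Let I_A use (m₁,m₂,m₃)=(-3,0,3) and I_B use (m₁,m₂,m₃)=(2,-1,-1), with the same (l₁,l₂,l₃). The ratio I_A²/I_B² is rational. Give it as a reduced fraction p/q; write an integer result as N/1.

7/15

l's match ⇒ only the (l;m) 3-j factors differ between A and B.
A: triangle coeff Δ(4,1,3) = 1/252; Σ_t [1,1]: t=1:−1/720 = -1/720; (3j)²=1/36 [(4 1 3; -3 0 3)], sign=-1
B: triangle coeff Δ(4,1,3) = 1/252; Σ_t [0,0]: t=0:+1/96 = 1/96; (3j)²=5/84 [(4 1 3; 2 -1 -1)], sign=+1
I_A²/I_B² = (1/36)/(5/84) = 7/15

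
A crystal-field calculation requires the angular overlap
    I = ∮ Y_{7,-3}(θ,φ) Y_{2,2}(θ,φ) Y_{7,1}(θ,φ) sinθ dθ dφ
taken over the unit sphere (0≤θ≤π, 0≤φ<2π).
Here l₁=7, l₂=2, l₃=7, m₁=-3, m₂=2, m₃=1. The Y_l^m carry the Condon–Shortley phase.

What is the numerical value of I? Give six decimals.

Checks pass: Σm=0; 16 even; l₃=7∈[5,9].
(2·7+1)(2·2+1)(2·7+1) = 1125
Δ: 2! 12! 2! / 17! → 1/185640
sum: t=0:+1/2419200 t=1:−1/518400 t=2:+1/2419200 = -1/907200
3j²(7 2 7; 0 0 0) = Δ·Π!·Σ² = 56/3315  (sign +1)
sum: t=2:+1/3870720 = 1/3870720
3j²(7 2 7; -3 2 1) = Δ·Π!·Σ² = 135/6188  (sign +1)
combine: 4πI² = 1125·56/3315·135/6188 = 20250/48841
take √, sign +1: I = 0.18164160

0.181642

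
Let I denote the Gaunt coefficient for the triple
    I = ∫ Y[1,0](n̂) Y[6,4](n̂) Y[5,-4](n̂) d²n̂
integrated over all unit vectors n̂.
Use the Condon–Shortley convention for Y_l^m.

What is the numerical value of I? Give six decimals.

0.182727

m-sum 0 ✓  L=12 even ✓  5≤5≤7 ✓
Π(2lᵢ+1) = 3×13×11 = 429
triangle coeff Δ(1,6,5) = 1/858
Σ_t [1,1]: t=1:−1/14400 = -1/14400
(3j)²=6/143 [(1 6 5; 0 0 0)], sign=+1
Σ_t [1,1]: t=1:−1/362880 = -1/362880
(3j)²=10/429 [(1 6 5; 0 4 -4)], sign=+1
⇒ 4πI² = 60/143
I = (+1)√(60/143/(4π)) = 0.18272698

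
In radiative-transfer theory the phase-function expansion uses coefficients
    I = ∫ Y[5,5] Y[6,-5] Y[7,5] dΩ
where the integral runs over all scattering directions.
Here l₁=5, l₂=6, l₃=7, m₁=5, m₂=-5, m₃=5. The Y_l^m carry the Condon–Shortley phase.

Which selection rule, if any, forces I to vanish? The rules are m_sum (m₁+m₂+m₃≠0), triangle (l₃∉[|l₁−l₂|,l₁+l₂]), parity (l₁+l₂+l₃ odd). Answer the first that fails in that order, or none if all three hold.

m₁+m₂+m₃ = 5 − 5 + 5 = 5  ✗
triangle: |5−6|=1 ≤ l₃=7 ≤ 5+6=11
parity: l₁+l₂+l₃ = 18 is even

m_sum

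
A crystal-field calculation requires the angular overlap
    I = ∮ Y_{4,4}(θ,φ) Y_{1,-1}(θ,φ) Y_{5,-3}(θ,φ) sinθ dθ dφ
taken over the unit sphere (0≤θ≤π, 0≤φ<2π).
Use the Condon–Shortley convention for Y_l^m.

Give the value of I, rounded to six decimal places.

-0.049106

m-sum 0 ✓  L=10 even ✓  3≤5≤5 ✓
Π(2lᵢ+1) = 9×3×11 = 297
triangle coeff Δ(4,1,5) = 1/495
Σ_t [0,0]: t=0:+1/576 = 1/576
(3j)²=5/99 [(4 1 5; 0 0 0)], sign=-1
Σ_t [0,0]: t=0:+1/80640 = 1/80640
(3j)²=1/495 [(4 1 5; 4 -1 -3)], sign=+1
⇒ 4πI² = 1/33
I = (-1)√(1/33/(4π)) = -0.04910640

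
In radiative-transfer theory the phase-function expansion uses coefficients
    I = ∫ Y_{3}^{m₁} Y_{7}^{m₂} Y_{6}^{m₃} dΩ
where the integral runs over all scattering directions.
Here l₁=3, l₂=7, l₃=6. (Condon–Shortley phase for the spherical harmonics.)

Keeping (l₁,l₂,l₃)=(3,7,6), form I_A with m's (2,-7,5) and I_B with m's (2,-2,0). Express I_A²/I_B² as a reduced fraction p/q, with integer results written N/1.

1573/288

Same 3,7,6: normalisation and zero-m 3j drop out of the ratio.
A: Δ: 4! 2! 10! / 17! → 1/2042040; sum: t=0:+1/87091200 = 1/87091200; 3j²(3 7 6; 2 -7 5) = Δ·Π!·Σ² = 11/408  (sign -1)
B: Δ: 4! 2! 10! / 17! → 1/2042040; sum: t=0:+1/345600 t=1:−1/207360 = -1/518400; 3j²(3 7 6; 2 -2 0) = Δ·Π!·Σ² = 12/2431  (sign -1)
I_A²/I_B² = (11/408)/(12/2431) = 1573/288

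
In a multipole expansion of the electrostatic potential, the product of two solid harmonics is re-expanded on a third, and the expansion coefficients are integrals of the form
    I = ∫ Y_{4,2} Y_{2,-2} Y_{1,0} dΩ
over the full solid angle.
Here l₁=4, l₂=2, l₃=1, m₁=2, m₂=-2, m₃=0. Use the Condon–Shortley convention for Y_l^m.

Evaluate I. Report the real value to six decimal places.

0.000000

|4−2|≤1≤4+2 violated ⇒ I = 0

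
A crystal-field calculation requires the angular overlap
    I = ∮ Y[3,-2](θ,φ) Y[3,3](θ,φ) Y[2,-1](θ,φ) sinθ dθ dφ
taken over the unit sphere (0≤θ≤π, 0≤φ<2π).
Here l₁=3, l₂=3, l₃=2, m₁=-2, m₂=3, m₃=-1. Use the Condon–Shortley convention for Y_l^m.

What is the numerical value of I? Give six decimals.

-0.210261

Rules hold: Σm=0, L=8 even, 0≤2≤6.
N = 7·7·5 = 245
Δ = 4!·2!·2!/9! = 1/3780
Racah Σ t=1..3: t=1:−1/24 t=2:+1/4 t=3:−1/24 = 1/6
⇒ 3j(3 3 2; 0 0 0)² = 4/105, sgn +1
Racah Σ t=4..4: t=4:+1/48 = 1/48
⇒ 3j(3 3 2; -2 3 -1)² = 5/84, sgn -1
4πI² = N·(3j₀)²·(3jₘ)² = 5/9
I = -1·√(0.555556/4π) = -0.21026104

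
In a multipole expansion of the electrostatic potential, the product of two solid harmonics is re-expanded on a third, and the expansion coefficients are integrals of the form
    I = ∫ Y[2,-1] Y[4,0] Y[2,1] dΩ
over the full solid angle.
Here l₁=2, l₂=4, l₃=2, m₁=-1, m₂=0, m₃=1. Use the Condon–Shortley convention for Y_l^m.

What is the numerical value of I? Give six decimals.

0.161197

Checks pass: Σm=0; 8 even; l₃=2∈[2,6].
(2·2+1)(2·4+1)(2·2+1) = 225
Δ: 4! 0! 4! / 9! → 1/630
sum: t=2:+1/16 = 1/16
3j²(2 4 2; 0 0 0) = Δ·Π!·Σ² = 2/35  (sign +1)
sum: t=3:−1/36 = -1/36
3j²(2 4 2; -1 0 1) = Δ·Π!·Σ² = 8/315  (sign +1)
combine: 4πI² = 225·2/35·8/315 = 16/49
take √, sign +1: I = 0.16119702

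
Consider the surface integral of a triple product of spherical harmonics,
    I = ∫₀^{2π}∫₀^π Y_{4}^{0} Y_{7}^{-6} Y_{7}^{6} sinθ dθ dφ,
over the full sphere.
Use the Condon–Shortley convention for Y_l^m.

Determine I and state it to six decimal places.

Rules hold: Σm=0, L=18 even, 3≤7≤11.
N = 9·15·15 = 2025
Δ = 4!·4!·10!/19! = 1/58198140
Racah Σ t=0..4: t=0:+1/17418240 t=1:−1/622080 t=2:+1/230400 t=3:−1/622080 t=4:+1/17418240 = 1/806400
⇒ 3j(4 7 7; 0 0 0)² = 2268/230945, sgn -1
Racah Σ t=0..1: t=0:+1/209018880 t=1:−1/130636800 = -1/348364800
⇒ 3j(4 7 7; 0 -6 6)² = 143/45220, sgn +1
4πI² = N·(3j₀)²·(3jₘ)² = 6561/104329
I = -1·√(0.0628876/4π) = -0.07074204

-0.070742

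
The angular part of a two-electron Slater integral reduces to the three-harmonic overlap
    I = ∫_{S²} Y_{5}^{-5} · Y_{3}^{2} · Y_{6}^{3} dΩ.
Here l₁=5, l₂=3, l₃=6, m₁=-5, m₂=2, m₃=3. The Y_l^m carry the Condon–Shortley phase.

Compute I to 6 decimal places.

Checks pass: Σm=0; 14 even; l₃=6∈[2,8].
(2·5+1)(2·3+1)(2·6+1) = 1001
Δ: 2! 8! 4! / 15! → 1/675675
sum: t=0:+1/8640 t=1:−1/2304 t=2:+1/8640 = -7/34560
3j²(5 3 6; 0 0 0) = Δ·Π!·Σ² = 7/429  (sign -1)
sum: t=2:+1/483840 = 1/483840
3j²(5 3 6; -5 2 3) = Δ·Π!·Σ² = 6/1001  (sign -1)
combine: 4πI² = 1001·7/429·6/1001 = 14/143
take √, sign +1: I = 0.08826552

0.088266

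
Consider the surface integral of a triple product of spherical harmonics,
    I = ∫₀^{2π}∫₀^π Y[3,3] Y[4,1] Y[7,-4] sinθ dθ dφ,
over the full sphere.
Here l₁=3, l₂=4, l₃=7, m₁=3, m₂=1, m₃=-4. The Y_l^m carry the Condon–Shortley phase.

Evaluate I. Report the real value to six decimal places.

Checks pass: Σm=0; 14 even; l₃=7∈[1,7].
(2·3+1)(2·4+1)(2·7+1) = 945
Δ: 0! 6! 8! / 15! → 1/45045
sum: t=0:+1/20736 = 1/20736
3j²(3 4 7; 0 0 0) = Δ·Π!·Σ² = 35/1287  (sign -1)
sum: t=0:+1/518400 = 1/518400
3j²(3 4 7; 3 1 -4) = Δ·Π!·Σ² = 2/195  (sign -1)
combine: 4πI² = 945·35/1287·2/195 = 490/1859
take √, sign +1: I = 0.14482829

0.144828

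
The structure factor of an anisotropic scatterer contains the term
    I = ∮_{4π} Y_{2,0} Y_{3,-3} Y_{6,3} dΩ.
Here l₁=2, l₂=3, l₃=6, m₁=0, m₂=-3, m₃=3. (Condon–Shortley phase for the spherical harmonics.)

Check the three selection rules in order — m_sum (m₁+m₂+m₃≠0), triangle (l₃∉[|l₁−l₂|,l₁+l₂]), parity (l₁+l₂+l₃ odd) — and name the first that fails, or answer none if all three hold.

triangle

m₁+m₂+m₃ = 0 − 3 + 3 = 0  ✓
triangle: |2−3|=1 ≤ l₃=6 ≤ 2+3=5  ✗
parity: l₁+l₂+l₃ = 11 is odd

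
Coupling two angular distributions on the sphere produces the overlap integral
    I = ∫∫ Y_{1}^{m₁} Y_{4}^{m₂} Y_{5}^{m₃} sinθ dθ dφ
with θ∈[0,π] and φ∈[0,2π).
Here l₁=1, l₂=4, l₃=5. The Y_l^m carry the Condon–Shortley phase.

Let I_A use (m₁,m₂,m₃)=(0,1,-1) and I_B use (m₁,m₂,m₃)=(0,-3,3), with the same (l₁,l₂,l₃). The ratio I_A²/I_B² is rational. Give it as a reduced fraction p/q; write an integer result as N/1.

Same 1,4,5: normalisation and zero-m 3j drop out of the ratio.
A: Δ: 0! 2! 8! / 11! → 1/495; sum: t=0:+1/720 = 1/720; 3j²(1 4 5; 0 1 -1) = Δ·Π!·Σ² = 8/165  (sign +1)
B: Δ: 0! 2! 8! / 11! → 1/495; sum: t=0:+1/5040 = 1/5040; 3j²(1 4 5; 0 -3 3) = Δ·Π!·Σ² = 16/495  (sign +1)
I_A²/I_B² = (8/165)/(16/495) = 3/2

3/2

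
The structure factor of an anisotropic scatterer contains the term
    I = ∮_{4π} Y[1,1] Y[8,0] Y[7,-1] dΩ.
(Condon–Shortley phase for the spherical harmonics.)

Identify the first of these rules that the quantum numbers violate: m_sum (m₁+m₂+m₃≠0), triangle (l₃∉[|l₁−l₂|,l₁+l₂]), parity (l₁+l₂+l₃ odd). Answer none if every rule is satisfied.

Σmᵢ = 0  ✓
l₃∈[|l₁−l₂|,l₁+l₂]=[7,9], have l₃=7  ✓
Σlᵢ = 16 ⇒ even  ✓

none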